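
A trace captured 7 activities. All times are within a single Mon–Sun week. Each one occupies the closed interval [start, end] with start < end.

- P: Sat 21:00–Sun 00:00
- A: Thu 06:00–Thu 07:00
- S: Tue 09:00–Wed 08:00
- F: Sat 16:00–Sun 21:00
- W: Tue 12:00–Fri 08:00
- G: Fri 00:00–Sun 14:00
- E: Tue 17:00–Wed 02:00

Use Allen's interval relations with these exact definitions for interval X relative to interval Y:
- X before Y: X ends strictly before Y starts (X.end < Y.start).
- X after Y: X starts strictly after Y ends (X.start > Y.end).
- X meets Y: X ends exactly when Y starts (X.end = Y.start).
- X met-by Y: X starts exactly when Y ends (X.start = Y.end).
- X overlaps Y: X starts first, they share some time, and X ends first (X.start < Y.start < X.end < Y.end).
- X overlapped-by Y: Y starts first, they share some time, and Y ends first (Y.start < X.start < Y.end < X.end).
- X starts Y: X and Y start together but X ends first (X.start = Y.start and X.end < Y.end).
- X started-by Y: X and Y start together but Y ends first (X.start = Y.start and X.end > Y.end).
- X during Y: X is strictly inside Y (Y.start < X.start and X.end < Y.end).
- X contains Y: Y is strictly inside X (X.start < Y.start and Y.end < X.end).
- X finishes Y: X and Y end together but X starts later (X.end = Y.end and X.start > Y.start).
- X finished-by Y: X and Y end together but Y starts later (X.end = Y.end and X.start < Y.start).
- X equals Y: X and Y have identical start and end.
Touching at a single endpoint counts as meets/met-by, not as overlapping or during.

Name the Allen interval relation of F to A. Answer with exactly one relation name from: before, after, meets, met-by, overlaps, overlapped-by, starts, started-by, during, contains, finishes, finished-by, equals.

after

F = [Sat 16:00, Sun 21:00]; A = [Thu 06:00, Thu 07:00].
Compare endpoints: F.start > A.start, F.start > A.end, F.end > A.start, F.end > A.end.
That pattern is 'after'.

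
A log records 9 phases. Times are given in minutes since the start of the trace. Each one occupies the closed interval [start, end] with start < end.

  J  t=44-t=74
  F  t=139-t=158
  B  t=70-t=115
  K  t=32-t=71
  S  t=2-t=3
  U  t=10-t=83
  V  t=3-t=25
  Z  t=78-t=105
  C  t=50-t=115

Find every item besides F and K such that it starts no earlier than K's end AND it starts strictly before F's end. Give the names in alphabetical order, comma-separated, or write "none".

Z

Conditions: its start is no earlier than K's end (X.start >= t=71) AND its start is strictly before F's end (X.start < t=158).
B: start t=70 >= t=71? ✗; start t=70 < t=158? ✓ → no.
C: start t=50 >= t=71? ✗; start t=50 < t=158? ✓ → no.
J: start t=44 >= t=71? ✗; start t=44 < t=158? ✓ → no.
S: start t=2 >= t=71? ✗; start t=2 < t=158? ✓ → no.
U: start t=10 >= t=71? ✗; start t=10 < t=158? ✓ → no.
V: start t=3 >= t=71? ✗; start t=3 < t=158? ✓ → no.
Z: start t=78 >= t=71? ✓; start t=78 < t=158? ✓ → yes.
Result: Z.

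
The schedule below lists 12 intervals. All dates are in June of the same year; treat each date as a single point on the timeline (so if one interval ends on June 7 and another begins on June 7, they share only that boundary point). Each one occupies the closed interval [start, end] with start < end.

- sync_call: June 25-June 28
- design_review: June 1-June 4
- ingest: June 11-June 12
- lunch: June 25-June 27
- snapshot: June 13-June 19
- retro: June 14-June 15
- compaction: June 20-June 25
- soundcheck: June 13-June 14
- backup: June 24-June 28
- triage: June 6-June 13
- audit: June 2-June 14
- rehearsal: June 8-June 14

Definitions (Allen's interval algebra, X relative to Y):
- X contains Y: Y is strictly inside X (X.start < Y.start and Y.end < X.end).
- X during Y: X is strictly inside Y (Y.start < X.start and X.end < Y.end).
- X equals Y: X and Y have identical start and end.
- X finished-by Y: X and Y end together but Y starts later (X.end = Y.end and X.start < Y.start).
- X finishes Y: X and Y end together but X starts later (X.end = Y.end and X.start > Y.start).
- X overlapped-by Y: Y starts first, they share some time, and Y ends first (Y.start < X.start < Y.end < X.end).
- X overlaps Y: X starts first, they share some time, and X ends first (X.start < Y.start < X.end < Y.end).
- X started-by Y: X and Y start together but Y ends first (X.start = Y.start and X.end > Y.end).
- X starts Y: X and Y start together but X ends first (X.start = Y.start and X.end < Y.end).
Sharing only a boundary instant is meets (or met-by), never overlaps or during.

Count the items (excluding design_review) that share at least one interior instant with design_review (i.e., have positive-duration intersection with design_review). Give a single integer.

Target design_review = [June 1, June 4].
audit [June 2, June 14] → overlapped-by → counts.
backup [June 24, June 28] → after → no.
compaction [June 20, June 25] → after → no.
ingest [June 11, June 12] → after → no.
lunch [June 25, June 27] → after → no.
rehearsal [June 8, June 14] → after → no.
retro [June 14, June 15] → after → no.
snapshot [June 13, June 19] → after → no.
soundcheck [June 13, June 14] → after → no.
sync_call [June 25, June 28] → after → no.
triage [June 6, June 13] → after → no.
Total: 1.

1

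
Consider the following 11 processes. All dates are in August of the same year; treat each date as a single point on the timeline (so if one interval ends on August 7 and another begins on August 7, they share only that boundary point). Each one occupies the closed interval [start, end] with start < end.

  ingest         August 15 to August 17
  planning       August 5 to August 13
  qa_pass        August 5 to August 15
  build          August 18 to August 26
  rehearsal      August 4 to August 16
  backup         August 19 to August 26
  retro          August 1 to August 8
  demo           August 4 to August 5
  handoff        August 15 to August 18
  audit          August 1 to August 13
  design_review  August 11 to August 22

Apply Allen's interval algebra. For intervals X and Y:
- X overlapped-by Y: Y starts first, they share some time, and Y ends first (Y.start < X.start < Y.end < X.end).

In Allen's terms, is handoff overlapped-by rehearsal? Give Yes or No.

Yes

handoff = [August 15, August 18], rehearsal = [August 4, August 16].
Actual relation of handoff to rehearsal: overlapped-by.
Asked whether 'overlapped-by' holds → Yes.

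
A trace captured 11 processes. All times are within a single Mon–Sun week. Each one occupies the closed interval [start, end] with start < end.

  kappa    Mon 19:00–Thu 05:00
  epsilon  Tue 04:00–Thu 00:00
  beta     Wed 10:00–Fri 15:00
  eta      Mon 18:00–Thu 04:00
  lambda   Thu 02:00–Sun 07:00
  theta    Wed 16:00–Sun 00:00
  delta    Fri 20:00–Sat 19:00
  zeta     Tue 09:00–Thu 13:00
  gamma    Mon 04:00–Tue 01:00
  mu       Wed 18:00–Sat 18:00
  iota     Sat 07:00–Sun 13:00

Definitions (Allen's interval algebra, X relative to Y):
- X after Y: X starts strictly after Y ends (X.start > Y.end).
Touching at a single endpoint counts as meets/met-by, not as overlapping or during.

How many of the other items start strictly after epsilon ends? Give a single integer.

Target epsilon = [Tue 04:00, Thu 00:00].
beta [Wed 10:00, Fri 15:00] → overlapped-by → no.
delta [Fri 20:00, Sat 19:00] → after → counts.
eta [Mon 18:00, Thu 04:00] → contains → no.
gamma [Mon 04:00, Tue 01:00] → before → no.
iota [Sat 07:00, Sun 13:00] → after → counts.
kappa [Mon 19:00, Thu 05:00] → contains → no.
lambda [Thu 02:00, Sun 07:00] → after → counts.
mu [Wed 18:00, Sat 18:00] → overlapped-by → no.
theta [Wed 16:00, Sun 00:00] → overlapped-by → no.
zeta [Tue 09:00, Thu 13:00] → overlapped-by → no.
Total: 3.

3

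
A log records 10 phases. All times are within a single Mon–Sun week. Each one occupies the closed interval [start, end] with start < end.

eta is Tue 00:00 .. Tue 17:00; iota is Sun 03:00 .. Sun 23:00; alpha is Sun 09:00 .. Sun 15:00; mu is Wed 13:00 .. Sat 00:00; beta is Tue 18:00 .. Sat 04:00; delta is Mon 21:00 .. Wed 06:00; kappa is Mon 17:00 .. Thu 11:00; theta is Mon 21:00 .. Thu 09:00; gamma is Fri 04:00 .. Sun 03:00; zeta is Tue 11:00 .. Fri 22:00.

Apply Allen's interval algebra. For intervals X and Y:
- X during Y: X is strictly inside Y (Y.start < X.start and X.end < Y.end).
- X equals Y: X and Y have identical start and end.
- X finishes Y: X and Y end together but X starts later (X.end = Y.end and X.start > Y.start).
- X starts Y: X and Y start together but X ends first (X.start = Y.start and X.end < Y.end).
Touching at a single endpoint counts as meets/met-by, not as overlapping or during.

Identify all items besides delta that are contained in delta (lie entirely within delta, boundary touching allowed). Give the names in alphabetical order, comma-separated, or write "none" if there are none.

eta

Target delta = [Mon 21:00, Wed 06:00].
alpha [Sun 09:00, Sun 15:00] → after → no.
beta [Tue 18:00, Sat 04:00] → overlapped-by → no.
eta [Tue 00:00, Tue 17:00] → during → yes.
gamma [Fri 04:00, Sun 03:00] → after → no.
iota [Sun 03:00, Sun 23:00] → after → no.
kappa [Mon 17:00, Thu 11:00] → contains → no.
mu [Wed 13:00, Sat 00:00] → after → no.
theta [Mon 21:00, Thu 09:00] → started-by → no.
zeta [Tue 11:00, Fri 22:00] → overlapped-by → no.
Result: eta.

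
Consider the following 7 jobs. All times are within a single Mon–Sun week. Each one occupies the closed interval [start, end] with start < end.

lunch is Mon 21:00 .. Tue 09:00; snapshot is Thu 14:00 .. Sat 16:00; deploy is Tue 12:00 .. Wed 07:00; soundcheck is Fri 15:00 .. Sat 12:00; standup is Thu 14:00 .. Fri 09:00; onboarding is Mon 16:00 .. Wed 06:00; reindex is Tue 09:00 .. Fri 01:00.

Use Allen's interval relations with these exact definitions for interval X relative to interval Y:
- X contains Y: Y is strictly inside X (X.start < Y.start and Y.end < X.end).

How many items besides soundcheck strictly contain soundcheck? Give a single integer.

1

Target soundcheck = [Fri 15:00, Sat 12:00].
deploy [Tue 12:00, Wed 07:00] → before → no.
lunch [Mon 21:00, Tue 09:00] → before → no.
onboarding [Mon 16:00, Wed 06:00] → before → no.
reindex [Tue 09:00, Fri 01:00] → before → no.
snapshot [Thu 14:00, Sat 16:00] → contains → counts.
standup [Thu 14:00, Fri 09:00] → before → no.
Total: 1.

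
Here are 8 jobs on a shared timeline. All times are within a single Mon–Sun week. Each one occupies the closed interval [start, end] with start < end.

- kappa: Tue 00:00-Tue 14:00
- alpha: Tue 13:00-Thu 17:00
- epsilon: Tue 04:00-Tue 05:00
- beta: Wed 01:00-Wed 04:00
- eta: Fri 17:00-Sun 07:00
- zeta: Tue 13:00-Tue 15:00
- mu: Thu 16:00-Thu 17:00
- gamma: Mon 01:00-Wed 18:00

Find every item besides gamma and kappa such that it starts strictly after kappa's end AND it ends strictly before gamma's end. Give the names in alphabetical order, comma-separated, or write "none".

Conditions: its start is strictly after kappa's end (X.start > Tue 14:00) AND its end is strictly before gamma's end (X.end < Wed 18:00).
alpha: start Tue 13:00 > Tue 14:00? ✗; end Thu 17:00 < Wed 18:00? ✗ → no.
beta: start Wed 01:00 > Tue 14:00? ✓; end Wed 04:00 < Wed 18:00? ✓ → yes.
epsilon: start Tue 04:00 > Tue 14:00? ✗; end Tue 05:00 < Wed 18:00? ✓ → no.
eta: start Fri 17:00 > Tue 14:00? ✓; end Sun 07:00 < Wed 18:00? ✗ → no.
mu: start Thu 16:00 > Tue 14:00? ✓; end Thu 17:00 < Wed 18:00? ✗ → no.
zeta: start Tue 13:00 > Tue 14:00? ✗; end Tue 15:00 < Wed 18:00? ✓ → no.
Result: beta.

beta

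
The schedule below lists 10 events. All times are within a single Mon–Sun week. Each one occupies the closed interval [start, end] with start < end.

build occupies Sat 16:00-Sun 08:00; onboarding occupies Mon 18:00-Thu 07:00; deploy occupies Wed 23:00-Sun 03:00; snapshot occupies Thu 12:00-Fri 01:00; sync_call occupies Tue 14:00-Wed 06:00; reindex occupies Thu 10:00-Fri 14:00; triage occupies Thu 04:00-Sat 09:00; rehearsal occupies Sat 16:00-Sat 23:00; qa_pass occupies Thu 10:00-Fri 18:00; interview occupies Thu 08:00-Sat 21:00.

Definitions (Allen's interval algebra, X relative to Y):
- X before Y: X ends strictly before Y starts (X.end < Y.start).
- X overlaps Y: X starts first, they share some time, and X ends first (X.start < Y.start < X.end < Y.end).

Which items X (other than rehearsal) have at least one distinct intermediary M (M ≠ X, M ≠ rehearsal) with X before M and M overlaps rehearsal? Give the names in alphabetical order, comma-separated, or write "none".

Target rehearsal = [Sat 16:00, Sat 23:00].
Intermediaries M with M overlaps rehearsal: interview.
Via interview — items with X before interview: onboarding, sync_call.
Union: onboarding, sync_call.

onboarding, sync_call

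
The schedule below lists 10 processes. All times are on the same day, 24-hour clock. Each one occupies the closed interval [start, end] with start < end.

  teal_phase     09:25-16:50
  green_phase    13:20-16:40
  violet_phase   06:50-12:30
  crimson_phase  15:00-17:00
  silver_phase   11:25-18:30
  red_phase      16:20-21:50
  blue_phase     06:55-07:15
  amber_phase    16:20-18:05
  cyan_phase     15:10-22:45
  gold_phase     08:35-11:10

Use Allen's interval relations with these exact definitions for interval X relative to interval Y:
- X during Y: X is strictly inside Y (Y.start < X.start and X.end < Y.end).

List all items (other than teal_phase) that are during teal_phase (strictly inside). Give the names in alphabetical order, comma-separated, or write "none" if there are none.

green_phase

Target teal_phase = [09:25, 16:50].
amber_phase [16:20, 18:05] → overlapped-by → no.
blue_phase [06:55, 07:15] → before → no.
crimson_phase [15:00, 17:00] → overlapped-by → no.
cyan_phase [15:10, 22:45] → overlapped-by → no.
gold_phase [08:35, 11:10] → overlaps → no.
green_phase [13:20, 16:40] → during → yes.
red_phase [16:20, 21:50] → overlapped-by → no.
silver_phase [11:25, 18:30] → overlapped-by → no.
violet_phase [06:50, 12:30] → overlaps → no.
Result: green_phase.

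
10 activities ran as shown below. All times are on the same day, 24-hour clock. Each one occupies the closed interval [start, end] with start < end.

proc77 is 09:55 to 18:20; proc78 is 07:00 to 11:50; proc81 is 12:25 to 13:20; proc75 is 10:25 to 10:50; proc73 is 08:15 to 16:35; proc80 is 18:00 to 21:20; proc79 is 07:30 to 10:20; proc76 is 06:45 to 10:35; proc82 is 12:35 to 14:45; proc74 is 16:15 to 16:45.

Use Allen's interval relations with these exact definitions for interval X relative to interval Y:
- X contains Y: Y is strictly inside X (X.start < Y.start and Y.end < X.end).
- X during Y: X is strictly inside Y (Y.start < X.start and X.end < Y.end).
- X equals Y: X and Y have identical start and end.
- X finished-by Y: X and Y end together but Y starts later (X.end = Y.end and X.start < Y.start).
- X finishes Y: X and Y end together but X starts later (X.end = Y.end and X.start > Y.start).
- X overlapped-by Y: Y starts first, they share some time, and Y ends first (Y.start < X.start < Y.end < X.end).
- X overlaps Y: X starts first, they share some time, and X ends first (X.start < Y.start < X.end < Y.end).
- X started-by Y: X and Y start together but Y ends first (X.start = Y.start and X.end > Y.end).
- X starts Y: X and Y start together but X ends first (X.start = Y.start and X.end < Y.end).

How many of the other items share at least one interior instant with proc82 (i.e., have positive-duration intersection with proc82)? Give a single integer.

3

Target proc82 = [12:35, 14:45].
proc73 [08:15, 16:35] → contains → counts.
proc74 [16:15, 16:45] → after → no.
proc75 [10:25, 10:50] → before → no.
proc76 [06:45, 10:35] → before → no.
proc77 [09:55, 18:20] → contains → counts.
proc78 [07:00, 11:50] → before → no.
proc79 [07:30, 10:20] → before → no.
proc80 [18:00, 21:20] → after → no.
proc81 [12:25, 13:20] → overlaps → counts.
Total: 3.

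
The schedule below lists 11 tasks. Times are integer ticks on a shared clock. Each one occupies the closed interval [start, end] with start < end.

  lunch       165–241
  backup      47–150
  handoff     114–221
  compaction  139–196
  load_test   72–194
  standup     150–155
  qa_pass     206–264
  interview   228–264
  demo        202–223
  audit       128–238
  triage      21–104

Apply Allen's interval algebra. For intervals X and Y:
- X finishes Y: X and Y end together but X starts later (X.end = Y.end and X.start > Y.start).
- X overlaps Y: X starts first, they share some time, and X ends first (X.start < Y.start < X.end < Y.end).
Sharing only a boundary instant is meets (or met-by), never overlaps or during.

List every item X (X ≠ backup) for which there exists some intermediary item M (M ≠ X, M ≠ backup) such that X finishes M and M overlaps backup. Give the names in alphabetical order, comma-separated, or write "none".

none

Target backup = [47, 150].
Intermediaries M with M overlaps backup: triage.
Via triage — items with X finishes triage: none.
Union: none.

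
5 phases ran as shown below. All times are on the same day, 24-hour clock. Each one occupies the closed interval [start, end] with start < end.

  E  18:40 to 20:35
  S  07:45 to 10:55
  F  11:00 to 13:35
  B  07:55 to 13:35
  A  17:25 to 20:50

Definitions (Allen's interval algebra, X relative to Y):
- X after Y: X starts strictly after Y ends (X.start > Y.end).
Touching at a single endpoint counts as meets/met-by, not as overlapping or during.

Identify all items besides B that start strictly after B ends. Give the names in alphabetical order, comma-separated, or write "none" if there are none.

A, E

Target B = [07:55, 13:35].
A [17:25, 20:50] → after → yes.
E [18:40, 20:35] → after → yes.
F [11:00, 13:35] → finishes → no.
S [07:45, 10:55] → overlaps → no.
Result: A, E.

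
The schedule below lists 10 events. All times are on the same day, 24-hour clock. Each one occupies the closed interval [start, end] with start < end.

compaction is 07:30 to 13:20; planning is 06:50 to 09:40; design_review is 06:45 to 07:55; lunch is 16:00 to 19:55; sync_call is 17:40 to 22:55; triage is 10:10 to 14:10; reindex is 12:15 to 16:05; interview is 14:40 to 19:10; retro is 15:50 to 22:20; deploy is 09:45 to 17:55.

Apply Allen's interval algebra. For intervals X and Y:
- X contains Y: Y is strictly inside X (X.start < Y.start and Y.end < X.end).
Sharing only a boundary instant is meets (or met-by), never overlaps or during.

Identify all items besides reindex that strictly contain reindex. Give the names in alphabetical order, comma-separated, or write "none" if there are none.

Target reindex = [12:15, 16:05].
compaction [07:30, 13:20] → overlaps → no.
deploy [09:45, 17:55] → contains → yes.
design_review [06:45, 07:55] → before → no.
interview [14:40, 19:10] → overlapped-by → no.
lunch [16:00, 19:55] → overlapped-by → no.
planning [06:50, 09:40] → before → no.
retro [15:50, 22:20] → overlapped-by → no.
sync_call [17:40, 22:55] → after → no.
triage [10:10, 14:10] → overlaps → no.
Result: deploy.

deploy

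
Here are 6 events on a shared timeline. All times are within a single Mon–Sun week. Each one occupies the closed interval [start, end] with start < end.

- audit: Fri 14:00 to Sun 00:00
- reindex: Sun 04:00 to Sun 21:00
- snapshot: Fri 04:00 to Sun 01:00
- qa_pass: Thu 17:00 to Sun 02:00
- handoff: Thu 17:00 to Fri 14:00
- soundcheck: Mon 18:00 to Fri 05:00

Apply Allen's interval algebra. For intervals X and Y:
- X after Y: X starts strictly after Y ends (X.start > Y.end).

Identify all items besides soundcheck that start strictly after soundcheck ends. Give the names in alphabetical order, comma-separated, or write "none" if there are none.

Target soundcheck = [Mon 18:00, Fri 05:00].
audit [Fri 14:00, Sun 00:00] → after → yes.
handoff [Thu 17:00, Fri 14:00] → overlapped-by → no.
qa_pass [Thu 17:00, Sun 02:00] → overlapped-by → no.
reindex [Sun 04:00, Sun 21:00] → after → yes.
snapshot [Fri 04:00, Sun 01:00] → overlapped-by → no.
Result: audit, reindex.

audit, reindex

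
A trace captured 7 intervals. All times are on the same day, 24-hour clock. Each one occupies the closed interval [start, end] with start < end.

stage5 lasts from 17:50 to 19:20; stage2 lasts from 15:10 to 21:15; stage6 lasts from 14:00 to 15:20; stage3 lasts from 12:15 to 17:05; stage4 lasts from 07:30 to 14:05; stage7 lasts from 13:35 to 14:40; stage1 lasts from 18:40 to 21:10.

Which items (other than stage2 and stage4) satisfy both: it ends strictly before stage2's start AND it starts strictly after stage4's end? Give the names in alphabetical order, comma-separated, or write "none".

Conditions: its end is strictly before stage2's start (X.end < 15:10) AND its start is strictly after stage4's end (X.start > 14:05).
stage1: end 21:10 < 15:10? ✗; start 18:40 > 14:05? ✓ → no.
stage3: end 17:05 < 15:10? ✗; start 12:15 > 14:05? ✗ → no.
stage5: end 19:20 < 15:10? ✗; start 17:50 > 14:05? ✓ → no.
stage6: end 15:20 < 15:10? ✗; start 14:00 > 14:05? ✗ → no.
stage7: end 14:40 < 15:10? ✓; start 13:35 > 14:05? ✗ → no.
Result: none.

none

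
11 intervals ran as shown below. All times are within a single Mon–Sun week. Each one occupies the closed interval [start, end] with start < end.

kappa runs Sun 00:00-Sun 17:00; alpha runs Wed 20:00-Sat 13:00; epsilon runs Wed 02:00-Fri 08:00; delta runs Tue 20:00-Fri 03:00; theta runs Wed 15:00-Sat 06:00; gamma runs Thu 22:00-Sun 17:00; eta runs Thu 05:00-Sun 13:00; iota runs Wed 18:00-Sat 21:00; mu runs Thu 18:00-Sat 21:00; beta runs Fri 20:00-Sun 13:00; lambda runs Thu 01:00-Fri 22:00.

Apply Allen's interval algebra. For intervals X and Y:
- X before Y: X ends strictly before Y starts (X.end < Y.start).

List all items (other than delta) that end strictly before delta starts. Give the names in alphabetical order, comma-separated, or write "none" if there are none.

none

Target delta = [Tue 20:00, Fri 03:00].
alpha [Wed 20:00, Sat 13:00] → overlapped-by → no.
beta [Fri 20:00, Sun 13:00] → after → no.
epsilon [Wed 02:00, Fri 08:00] → overlapped-by → no.
eta [Thu 05:00, Sun 13:00] → overlapped-by → no.
gamma [Thu 22:00, Sun 17:00] → overlapped-by → no.
iota [Wed 18:00, Sat 21:00] → overlapped-by → no.
kappa [Sun 00:00, Sun 17:00] → after → no.
lambda [Thu 01:00, Fri 22:00] → overlapped-by → no.
mu [Thu 18:00, Sat 21:00] → overlapped-by → no.
theta [Wed 15:00, Sat 06:00] → overlapped-by → no.
Result: none.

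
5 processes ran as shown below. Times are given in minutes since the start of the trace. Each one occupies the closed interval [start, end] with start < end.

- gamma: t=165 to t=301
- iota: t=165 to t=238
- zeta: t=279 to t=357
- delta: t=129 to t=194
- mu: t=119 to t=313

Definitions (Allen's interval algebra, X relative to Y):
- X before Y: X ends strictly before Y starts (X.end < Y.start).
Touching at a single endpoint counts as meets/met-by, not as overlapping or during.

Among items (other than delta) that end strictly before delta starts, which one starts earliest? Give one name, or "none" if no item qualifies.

Target delta = [t=129, t=194].
gamma [t=165, t=301] → overlapped-by → excluded.
iota [t=165, t=238] → overlapped-by → excluded.
mu [t=119, t=313] → contains → excluded.
zeta [t=279, t=357] → after → excluded.
No candidates → none.

none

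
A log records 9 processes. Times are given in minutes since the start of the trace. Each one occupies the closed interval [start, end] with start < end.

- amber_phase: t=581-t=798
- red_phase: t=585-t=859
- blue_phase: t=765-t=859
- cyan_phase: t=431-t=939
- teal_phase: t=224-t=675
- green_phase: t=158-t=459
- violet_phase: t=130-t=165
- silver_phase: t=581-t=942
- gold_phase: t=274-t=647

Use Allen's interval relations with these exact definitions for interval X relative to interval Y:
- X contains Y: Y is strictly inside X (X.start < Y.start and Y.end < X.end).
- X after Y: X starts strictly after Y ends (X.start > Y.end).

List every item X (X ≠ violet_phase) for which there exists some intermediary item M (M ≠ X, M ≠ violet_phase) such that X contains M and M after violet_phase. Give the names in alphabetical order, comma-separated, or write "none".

cyan_phase, silver_phase, teal_phase

Target violet_phase = [t=130, t=165].
Intermediaries M with M after violet_phase: amber_phase, blue_phase, cyan_phase, gold_phase, red_phase, silver_phase, teal_phase.
Via amber_phase — items with X contains amber_phase: cyan_phase.
Via blue_phase — items with X contains blue_phase: cyan_phase, silver_phase.
Via cyan_phase — items with X contains cyan_phase: none.
Via gold_phase — items with X contains gold_phase: teal_phase.
Via red_phase — items with X contains red_phase: cyan_phase, silver_phase.
Via silver_phase — items with X contains silver_phase: none.
Via teal_phase — items with X contains teal_phase: none.
Union: cyan_phase, silver_phase, teal_phase.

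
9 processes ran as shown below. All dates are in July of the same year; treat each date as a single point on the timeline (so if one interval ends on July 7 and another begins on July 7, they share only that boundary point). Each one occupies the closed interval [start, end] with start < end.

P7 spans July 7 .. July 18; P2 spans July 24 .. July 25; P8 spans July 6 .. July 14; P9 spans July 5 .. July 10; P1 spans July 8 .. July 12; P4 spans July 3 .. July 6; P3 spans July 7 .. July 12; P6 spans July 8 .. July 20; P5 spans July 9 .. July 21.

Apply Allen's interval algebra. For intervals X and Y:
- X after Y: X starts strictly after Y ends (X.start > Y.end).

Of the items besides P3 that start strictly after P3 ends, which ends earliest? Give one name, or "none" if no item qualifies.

Target P3 = [July 7, July 12].
P1 [July 8, July 12] → finishes → excluded.
P2 [July 24, July 25] → after → candidate.
P4 [July 3, July 6] → before → excluded.
P5 [July 9, July 21] → overlapped-by → excluded.
P6 [July 8, July 20] → overlapped-by → excluded.
P7 [July 7, July 18] → started-by → excluded.
P8 [July 6, July 14] → contains → excluded.
P9 [July 5, July 10] → overlaps → excluded.
Among candidates, earliest end is July 25 → P2.

P2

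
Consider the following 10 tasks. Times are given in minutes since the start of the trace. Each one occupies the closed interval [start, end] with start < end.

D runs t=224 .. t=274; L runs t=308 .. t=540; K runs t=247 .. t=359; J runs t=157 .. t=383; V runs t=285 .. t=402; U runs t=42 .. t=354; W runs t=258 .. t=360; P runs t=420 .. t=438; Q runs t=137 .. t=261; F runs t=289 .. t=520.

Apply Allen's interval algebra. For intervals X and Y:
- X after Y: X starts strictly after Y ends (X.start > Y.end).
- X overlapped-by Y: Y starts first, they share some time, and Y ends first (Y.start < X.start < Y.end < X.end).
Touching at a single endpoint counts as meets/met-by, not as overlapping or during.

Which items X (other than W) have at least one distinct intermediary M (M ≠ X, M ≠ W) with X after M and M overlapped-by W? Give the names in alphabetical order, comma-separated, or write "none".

P

Target W = [t=258, t=360].
Intermediaries M with M overlapped-by W: F, L, V.
Via F — items with X after F: none.
Via L — items with X after L: none.
Via V — items with X after V: P.
Union: P.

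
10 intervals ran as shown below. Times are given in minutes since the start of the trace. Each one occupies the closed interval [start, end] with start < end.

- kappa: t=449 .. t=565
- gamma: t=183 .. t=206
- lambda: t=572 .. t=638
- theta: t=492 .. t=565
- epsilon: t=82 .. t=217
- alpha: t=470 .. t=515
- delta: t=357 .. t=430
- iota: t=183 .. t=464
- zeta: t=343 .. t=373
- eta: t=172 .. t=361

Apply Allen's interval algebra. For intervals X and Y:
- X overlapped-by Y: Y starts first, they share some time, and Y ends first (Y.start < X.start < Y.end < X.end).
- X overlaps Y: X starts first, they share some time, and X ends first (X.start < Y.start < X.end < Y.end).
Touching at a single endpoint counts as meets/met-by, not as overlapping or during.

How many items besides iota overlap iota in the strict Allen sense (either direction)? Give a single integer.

3

Target iota = [t=183, t=464].
alpha [t=470, t=515] → after → no.
delta [t=357, t=430] → during → no.
epsilon [t=82, t=217] → overlaps → counts.
eta [t=172, t=361] → overlaps → counts.
gamma [t=183, t=206] → starts → no.
kappa [t=449, t=565] → overlapped-by → counts.
lambda [t=572, t=638] → after → no.
theta [t=492, t=565] → after → no.
zeta [t=343, t=373] → during → no.
Total: 3.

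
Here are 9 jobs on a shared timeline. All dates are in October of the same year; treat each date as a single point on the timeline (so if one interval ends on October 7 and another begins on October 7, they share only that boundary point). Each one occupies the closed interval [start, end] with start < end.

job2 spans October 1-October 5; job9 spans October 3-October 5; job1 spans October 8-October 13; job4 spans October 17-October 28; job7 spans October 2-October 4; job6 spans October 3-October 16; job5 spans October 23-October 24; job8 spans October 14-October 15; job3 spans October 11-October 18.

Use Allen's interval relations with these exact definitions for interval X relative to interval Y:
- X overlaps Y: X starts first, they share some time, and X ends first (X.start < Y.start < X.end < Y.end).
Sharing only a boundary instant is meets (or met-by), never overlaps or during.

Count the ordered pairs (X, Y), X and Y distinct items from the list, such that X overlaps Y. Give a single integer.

Checking all 72 ordered pairs for relation 'overlaps'; matching pairs in alphabetical order:
(job1, job3): job1 overlaps job3 ✓
(job2, job6): job2 overlaps job6 ✓
(job3, job4): job3 overlaps job4 ✓
(job6, job3): job6 overlaps job3 ✓
(job7, job6): job7 overlaps job6 ✓
(job7, job9): job7 overlaps job9 ✓
Count: 6.

6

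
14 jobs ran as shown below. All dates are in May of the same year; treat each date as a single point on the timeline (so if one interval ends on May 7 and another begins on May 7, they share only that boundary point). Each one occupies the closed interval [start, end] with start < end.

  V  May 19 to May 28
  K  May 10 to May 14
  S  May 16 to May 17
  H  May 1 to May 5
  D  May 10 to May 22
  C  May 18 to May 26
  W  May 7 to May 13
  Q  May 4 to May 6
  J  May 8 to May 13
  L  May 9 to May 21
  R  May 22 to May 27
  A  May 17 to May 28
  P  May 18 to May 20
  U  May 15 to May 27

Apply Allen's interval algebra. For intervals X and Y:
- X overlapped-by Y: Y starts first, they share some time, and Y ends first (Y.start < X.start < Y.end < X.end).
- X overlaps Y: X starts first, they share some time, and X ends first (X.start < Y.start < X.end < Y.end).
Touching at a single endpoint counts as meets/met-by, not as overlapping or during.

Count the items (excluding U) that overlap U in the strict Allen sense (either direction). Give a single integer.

4

Target U = [May 15, May 27].
A [May 17, May 28] → overlapped-by → counts.
C [May 18, May 26] → during → no.
D [May 10, May 22] → overlaps → counts.
H [May 1, May 5] → before → no.
J [May 8, May 13] → before → no.
K [May 10, May 14] → before → no.
L [May 9, May 21] → overlaps → counts.
P [May 18, May 20] → during → no.
Q [May 4, May 6] → before → no.
R [May 22, May 27] → finishes → no.
S [May 16, May 17] → during → no.
V [May 19, May 28] → overlapped-by → counts.
W [May 7, May 13] → before → no.
Total: 4.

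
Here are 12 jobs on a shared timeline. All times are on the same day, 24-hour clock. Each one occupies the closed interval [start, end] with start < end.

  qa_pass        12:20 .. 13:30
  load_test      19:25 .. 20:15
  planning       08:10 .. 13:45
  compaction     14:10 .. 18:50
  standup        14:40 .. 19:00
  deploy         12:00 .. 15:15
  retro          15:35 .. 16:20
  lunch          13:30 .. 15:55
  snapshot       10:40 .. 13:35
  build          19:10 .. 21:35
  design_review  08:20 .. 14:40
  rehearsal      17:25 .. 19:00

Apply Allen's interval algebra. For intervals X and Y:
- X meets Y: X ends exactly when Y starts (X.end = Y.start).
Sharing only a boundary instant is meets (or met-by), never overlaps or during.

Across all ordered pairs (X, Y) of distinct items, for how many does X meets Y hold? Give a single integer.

Checking all 132 ordered pairs for relation 'meets'; matching pairs in alphabetical order:
(design_review, standup): design_review meets standup ✓
(qa_pass, lunch): qa_pass meets lunch ✓
Count: 2.

2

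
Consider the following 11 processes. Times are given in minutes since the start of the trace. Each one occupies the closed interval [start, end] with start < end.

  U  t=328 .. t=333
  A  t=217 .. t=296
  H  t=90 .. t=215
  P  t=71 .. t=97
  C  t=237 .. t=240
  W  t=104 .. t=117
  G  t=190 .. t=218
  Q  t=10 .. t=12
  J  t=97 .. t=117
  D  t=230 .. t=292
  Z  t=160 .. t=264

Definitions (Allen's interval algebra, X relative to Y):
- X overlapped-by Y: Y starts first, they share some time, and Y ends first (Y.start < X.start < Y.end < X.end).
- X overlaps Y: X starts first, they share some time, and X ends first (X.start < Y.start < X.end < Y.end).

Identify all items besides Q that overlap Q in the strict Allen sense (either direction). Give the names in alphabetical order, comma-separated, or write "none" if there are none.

Target Q = [t=10, t=12].
A [t=217, t=296] → after → no.
C [t=237, t=240] → after → no.
D [t=230, t=292] → after → no.
G [t=190, t=218] → after → no.
H [t=90, t=215] → after → no.
J [t=97, t=117] → after → no.
P [t=71, t=97] → after → no.
U [t=328, t=333] → after → no.
W [t=104, t=117] → after → no.
Z [t=160, t=264] → after → no.
Result: none.

none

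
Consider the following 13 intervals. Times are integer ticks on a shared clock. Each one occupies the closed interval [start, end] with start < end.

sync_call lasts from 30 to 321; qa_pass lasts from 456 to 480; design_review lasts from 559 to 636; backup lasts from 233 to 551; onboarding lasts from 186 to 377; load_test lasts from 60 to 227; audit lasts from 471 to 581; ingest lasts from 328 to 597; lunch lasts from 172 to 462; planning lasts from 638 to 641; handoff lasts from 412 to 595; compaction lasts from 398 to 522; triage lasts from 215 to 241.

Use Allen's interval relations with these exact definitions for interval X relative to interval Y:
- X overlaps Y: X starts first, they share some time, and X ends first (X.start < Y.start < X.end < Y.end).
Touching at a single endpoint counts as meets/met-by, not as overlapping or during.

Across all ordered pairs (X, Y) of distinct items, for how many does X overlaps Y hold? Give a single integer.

Checking all 156 ordered pairs for relation 'overlaps'; matching pairs in alphabetical order:
(audit, design_review): audit overlaps design_review ✓
(backup, audit): backup overlaps audit ✓
(backup, handoff): backup overlaps handoff ✓
(backup, ingest): backup overlaps ingest ✓
(compaction, audit): compaction overlaps audit ✓
(compaction, handoff): compaction overlaps handoff ✓
(handoff, design_review): handoff overlaps design_review ✓
(ingest, design_review): ingest overlaps design_review ✓
(load_test, lunch): load_test overlaps lunch ✓
(load_test, onboarding): load_test overlaps onboarding ✓
(load_test, triage): load_test overlaps triage ✓
(lunch, backup): lunch overlaps backup ✓
(lunch, compaction): lunch overlaps compaction ✓
(lunch, handoff): lunch overlaps handoff ✓
(lunch, ingest): lunch overlaps ingest ✓
(lunch, qa_pass): lunch overlaps qa_pass ✓
(onboarding, backup): onboarding overlaps backup ✓
(onboarding, ingest): onboarding overlaps ingest ✓
(qa_pass, audit): qa_pass overlaps audit ✓
(sync_call, backup): sync_call overlaps backup ✓
(sync_call, lunch): sync_call overlaps lunch ✓
(sync_call, onboarding): sync_call overlaps onboarding ✓
(triage, backup): triage overlaps backup ✓
Count: 23.

23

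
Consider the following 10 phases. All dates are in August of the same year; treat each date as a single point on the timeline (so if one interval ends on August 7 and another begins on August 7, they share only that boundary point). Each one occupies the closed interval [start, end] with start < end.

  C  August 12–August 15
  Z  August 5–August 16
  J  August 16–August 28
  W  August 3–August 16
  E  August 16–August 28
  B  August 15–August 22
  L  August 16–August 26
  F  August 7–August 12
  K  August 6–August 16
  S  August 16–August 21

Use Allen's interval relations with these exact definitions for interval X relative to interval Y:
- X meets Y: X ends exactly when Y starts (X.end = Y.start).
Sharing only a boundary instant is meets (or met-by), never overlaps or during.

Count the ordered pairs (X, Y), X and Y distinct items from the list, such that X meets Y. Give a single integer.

14

Checking all 90 ordered pairs for relation 'meets'; matching pairs in alphabetical order:
(C, B): C meets B ✓
(F, C): F meets C ✓
(K, E): K meets E ✓
(K, J): K meets J ✓
(K, L): K meets L ✓
(K, S): K meets S ✓
(W, E): W meets E ✓
(W, J): W meets J ✓
(W, L): W meets L ✓
(W, S): W meets S ✓
(Z, E): Z meets E ✓
(Z, J): Z meets J ✓
(Z, L): Z meets L ✓
(Z, S): Z meets S ✓
Count: 14.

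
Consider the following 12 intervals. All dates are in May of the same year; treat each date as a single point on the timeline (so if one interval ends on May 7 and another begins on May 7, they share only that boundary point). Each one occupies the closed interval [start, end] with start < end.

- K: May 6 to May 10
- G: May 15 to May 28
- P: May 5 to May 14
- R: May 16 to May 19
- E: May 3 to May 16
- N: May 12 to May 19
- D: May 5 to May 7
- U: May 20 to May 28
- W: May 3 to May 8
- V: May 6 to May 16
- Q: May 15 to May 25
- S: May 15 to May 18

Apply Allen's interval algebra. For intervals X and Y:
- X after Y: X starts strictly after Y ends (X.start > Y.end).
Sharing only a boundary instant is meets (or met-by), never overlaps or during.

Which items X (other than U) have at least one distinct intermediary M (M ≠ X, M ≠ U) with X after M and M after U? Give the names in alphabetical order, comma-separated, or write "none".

none

Target U = [May 20, May 28].
Intermediaries M with M after U: none.
Union: none.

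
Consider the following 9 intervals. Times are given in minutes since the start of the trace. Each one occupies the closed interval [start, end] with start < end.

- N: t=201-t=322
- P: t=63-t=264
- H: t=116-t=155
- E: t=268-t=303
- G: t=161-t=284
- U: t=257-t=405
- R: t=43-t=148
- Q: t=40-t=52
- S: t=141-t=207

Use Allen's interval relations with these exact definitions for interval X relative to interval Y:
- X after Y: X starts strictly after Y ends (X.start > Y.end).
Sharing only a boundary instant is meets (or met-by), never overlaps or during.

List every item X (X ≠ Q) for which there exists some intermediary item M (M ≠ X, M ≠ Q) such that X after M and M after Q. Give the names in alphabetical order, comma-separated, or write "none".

E, G, N, U

Target Q = [t=40, t=52].
Intermediaries M with M after Q: E, G, H, N, P, S, U.
Via E — items with X after E: none.
Via G — items with X after G: none.
Via H — items with X after H: E, G, N, U.
Via N — items with X after N: none.
Via P — items with X after P: E.
Via S — items with X after S: E, U.
Via U — items with X after U: none.
Union: E, G, N, U.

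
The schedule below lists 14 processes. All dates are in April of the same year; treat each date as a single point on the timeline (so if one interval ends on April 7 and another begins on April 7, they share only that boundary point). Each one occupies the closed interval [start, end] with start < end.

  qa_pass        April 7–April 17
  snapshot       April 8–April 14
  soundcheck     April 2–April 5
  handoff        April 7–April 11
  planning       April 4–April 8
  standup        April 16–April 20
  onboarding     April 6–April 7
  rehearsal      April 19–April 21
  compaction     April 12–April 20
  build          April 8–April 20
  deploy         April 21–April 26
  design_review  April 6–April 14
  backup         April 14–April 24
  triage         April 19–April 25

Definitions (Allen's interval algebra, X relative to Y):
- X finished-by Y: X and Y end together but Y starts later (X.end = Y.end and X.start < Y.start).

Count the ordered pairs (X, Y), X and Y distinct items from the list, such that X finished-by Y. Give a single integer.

Checking all 182 ordered pairs for relation 'finished-by'; matching pairs in alphabetical order:
(build, compaction): build finished-by compaction ✓
(build, standup): build finished-by standup ✓
(compaction, standup): compaction finished-by standup ✓
(design_review, snapshot): design_review finished-by snapshot ✓
Count: 4.

4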